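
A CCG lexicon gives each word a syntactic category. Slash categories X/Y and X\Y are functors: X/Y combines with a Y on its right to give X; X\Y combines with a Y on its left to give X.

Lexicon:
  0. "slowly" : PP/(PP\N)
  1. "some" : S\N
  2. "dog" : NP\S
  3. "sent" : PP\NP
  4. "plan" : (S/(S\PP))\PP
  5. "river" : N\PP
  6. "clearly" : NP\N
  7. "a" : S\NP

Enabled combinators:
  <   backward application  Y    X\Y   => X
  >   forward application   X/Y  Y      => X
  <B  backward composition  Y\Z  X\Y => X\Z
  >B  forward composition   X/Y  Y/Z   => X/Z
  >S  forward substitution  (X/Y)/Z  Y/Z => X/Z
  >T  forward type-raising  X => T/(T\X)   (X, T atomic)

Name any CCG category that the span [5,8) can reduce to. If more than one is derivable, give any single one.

[0,8] S   >
  [0,5] S/(S\PP)   <
    [0,4] PP   >
      [0,1] "slowly" : PP/(PP\N)
      [1,4] PP\N   <B
        [1,2] "some" : S\N
        [2,4] PP\S   <B
          [2,3] "dog" : NP\S
          [3,4] "sent" : PP\NP
    [4,5] "plan" : (S/(S\PP))\PP
  [5,8] S\PP   <B
    [5,6] "river" : N\PP
    [6,8] S\N   <B
      [6,7] "clearly" : NP\N
      [7,8] "a" : S\NP

S\PP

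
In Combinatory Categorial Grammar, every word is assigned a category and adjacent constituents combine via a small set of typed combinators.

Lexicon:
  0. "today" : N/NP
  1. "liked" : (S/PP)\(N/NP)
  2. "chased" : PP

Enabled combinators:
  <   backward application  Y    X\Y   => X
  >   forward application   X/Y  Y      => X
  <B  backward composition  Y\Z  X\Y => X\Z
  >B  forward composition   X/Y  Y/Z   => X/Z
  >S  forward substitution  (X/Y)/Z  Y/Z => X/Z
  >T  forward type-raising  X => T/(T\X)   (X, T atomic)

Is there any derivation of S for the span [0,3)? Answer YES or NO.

[0,3] S   >
  [0,2] S/PP   <
    [0,1] "today" : N/NP
    [1,2] "liked" : (S/PP)\(N/NP)
  [2,3] "chased" : PP

YES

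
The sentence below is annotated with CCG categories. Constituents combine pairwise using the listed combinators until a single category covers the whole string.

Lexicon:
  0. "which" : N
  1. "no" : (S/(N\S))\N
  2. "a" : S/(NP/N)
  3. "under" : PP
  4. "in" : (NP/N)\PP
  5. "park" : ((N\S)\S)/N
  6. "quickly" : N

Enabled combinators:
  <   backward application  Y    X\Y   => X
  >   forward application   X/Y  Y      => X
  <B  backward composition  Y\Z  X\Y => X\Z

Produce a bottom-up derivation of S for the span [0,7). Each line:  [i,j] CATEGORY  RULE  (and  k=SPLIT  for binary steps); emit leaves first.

[0,1] N  lex  "which"
[1,2] (S/(N\S))\N  lex  "no"
[0,2] S/(N\S)  <  k=1
[2,3] S/(NP/N)  lex  "a"
[3,4] PP  lex  "under"
[4,5] (NP/N)\PP  lex  "in"
[3,5] NP/N  <  k=4
[2,5] S  >  k=3
[5,6] ((N\S)\S)/N  lex  "park"
[6,7] N  lex  "quickly"
[5,7] (N\S)\S  >  k=6
[2,7] N\S  <  k=5
[0,7] S  >  k=2

[0,7] S   >
  [0,2] S/(N\S)   <
    [0,1] "which" : N
    [1,2] "no" : (S/(N\S))\N
  [2,7] N\S   <
    [2,5] S   >
      [2,3] "a" : S/(NP/N)
      [3,5] NP/N   <
        [3,4] "under" : PP
        [4,5] "in" : (NP/N)\PP
    [5,7] (N\S)\S   >
      [5,6] "park" : ((N\S)\S)/N
      [6,7] "quickly" : N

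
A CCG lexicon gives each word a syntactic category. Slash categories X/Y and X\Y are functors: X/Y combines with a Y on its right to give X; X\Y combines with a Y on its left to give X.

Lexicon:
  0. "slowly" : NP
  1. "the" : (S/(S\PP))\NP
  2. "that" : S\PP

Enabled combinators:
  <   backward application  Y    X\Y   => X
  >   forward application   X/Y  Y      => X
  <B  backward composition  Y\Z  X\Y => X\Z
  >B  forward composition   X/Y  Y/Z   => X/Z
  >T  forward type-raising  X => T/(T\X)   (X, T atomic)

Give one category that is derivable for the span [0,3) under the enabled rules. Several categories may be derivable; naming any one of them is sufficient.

[0,3] S   >
  [0,2] S/(S\PP)   <
    [0,1] "slowly" : NP
    [1,2] "the" : (S/(S\PP))\NP
  [2,3] "that" : S\PP

S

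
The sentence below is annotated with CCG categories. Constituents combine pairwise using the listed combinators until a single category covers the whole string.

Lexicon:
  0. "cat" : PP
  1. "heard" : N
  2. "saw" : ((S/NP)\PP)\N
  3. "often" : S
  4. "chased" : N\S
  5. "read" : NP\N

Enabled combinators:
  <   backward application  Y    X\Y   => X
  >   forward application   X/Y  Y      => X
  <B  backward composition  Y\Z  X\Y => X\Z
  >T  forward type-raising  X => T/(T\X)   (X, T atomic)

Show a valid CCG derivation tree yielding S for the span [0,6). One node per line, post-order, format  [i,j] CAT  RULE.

[0,6] S   >
  [0,3] S/NP   <
    [0,1] "cat" : PP
    [1,3] (S/NP)\PP   <
      [1,2] "heard" : N
      [2,3] "saw" : ((S/NP)\PP)\N
  [3,6] NP   <
    [3,4] "often" : S
    [4,6] NP\S   <B
      [4,5] "chased" : N\S
      [5,6] "read" : NP\N

[0,1] PP  lex  "cat"
[1,2] N  lex  "heard"
[2,3] ((S/NP)\PP)\N  lex  "saw"
[1,3] (S/NP)\PP  <  k=2
[0,3] S/NP  <  k=1
[3,4] S  lex  "often"
[4,5] N\S  lex  "chased"
[5,6] NP\N  lex  "read"
[4,6] NP\S  <B  k=5
[3,6] NP  <  k=4
[0,6] S  >  k=3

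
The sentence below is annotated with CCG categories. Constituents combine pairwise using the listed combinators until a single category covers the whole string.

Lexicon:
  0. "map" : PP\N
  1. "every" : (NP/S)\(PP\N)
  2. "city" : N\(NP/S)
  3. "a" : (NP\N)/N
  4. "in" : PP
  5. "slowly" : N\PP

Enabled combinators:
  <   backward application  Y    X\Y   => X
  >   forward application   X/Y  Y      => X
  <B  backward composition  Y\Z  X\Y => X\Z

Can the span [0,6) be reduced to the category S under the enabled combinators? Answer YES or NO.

PP\N (NP/S)\(PP\N) N\(NP/S) (NP\N)/N PP N\PP
CKY chart[0,6] = {NP}; S ∉ chart

NO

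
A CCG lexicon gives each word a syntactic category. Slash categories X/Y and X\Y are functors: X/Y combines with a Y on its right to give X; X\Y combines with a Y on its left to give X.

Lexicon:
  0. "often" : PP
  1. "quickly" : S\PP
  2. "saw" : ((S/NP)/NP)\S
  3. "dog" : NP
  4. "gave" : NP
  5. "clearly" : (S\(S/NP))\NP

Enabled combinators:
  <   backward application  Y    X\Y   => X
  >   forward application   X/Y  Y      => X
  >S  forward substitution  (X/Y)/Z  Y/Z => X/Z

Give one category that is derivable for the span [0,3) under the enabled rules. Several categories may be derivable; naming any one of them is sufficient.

(S/NP)/NP

[0,6] S   <
  [0,4] S/NP   >
    [0,3] (S/NP)/NP   <
      [0,2] S   <
        [0,1] "often" : PP
        [1,2] "quickly" : S\PP
      [2,3] "saw" : ((S/NP)/NP)\S
    [3,4] "dog" : NP
  [4,6] S\(S/NP)   <
    [4,5] "gave" : NP
    [5,6] "clearly" : (S\(S/NP))\NP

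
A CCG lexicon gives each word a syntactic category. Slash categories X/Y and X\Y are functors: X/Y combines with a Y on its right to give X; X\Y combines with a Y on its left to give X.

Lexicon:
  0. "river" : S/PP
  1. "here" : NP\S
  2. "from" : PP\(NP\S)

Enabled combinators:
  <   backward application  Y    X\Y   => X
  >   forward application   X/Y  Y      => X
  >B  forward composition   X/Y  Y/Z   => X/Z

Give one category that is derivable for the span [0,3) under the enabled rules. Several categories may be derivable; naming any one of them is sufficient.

[0,3] S   >
  [0,1] "river" : S/PP
  [1,3] PP   <
    [1,2] "here" : NP\S
    [2,3] "from" : PP\(NP\S)

S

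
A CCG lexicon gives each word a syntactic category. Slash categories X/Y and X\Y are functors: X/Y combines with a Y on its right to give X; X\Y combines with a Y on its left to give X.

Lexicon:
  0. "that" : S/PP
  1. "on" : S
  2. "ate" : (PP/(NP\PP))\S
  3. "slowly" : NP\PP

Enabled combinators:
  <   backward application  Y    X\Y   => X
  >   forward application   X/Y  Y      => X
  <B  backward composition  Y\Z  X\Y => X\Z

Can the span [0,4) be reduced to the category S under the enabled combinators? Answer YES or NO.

[0,4] S   >
  [0,1] "that" : S/PP
  [1,4] PP   >
    [1,3] PP/(NP\PP)   <
      [1,2] "on" : S
      [2,3] "ate" : (PP/(NP\PP))\S
    [3,4] "slowly" : NP\PP

YES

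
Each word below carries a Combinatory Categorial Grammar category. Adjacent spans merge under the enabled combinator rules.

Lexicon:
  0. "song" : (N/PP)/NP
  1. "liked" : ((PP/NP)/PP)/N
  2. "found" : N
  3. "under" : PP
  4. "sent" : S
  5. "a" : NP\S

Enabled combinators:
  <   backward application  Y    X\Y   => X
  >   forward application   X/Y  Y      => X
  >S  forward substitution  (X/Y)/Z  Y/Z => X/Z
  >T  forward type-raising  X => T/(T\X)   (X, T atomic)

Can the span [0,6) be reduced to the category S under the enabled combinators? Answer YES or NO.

NO

(N/PP)/NP ((PP/NP)/PP)/N N PP S NP\S
CKY chart[0,6] = {N, N/(N\N), NP/(NP\N), PP/(PP\N), S/(S\N)}; S ∉ chart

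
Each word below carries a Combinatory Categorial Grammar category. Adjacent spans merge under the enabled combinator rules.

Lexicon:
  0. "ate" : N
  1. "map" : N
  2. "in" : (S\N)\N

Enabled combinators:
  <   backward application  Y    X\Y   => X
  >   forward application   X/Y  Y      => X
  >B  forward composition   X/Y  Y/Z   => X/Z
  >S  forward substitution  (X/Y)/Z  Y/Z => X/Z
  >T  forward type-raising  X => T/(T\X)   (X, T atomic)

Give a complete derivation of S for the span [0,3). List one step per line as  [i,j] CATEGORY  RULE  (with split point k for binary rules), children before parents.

[0,3] S   >
  [0,1] S/(S\N)   >T
    [0,1] "ate" : N
  [1,3] S\N   <
    [1,2] "map" : N
    [2,3] "in" : (S\N)\N

[0,1] N  lex  "ate"
[0,1] S/(S\N)  >T
[1,2] N  lex  "map"
[2,3] (S\N)\N  lex  "in"
[1,3] S\N  <  k=2
[0,3] S  >  k=1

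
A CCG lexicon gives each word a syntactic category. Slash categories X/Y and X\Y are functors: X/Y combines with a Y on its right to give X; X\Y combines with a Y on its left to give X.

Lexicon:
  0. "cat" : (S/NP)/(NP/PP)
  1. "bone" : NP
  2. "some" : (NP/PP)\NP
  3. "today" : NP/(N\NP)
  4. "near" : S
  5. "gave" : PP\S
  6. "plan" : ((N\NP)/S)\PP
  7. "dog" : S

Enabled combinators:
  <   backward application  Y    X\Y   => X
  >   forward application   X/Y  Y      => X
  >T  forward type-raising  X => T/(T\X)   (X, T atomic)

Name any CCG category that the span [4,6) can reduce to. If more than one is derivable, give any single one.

PP

[0,8] S   >
  [0,3] S/NP   >
    [0,1] "cat" : (S/NP)/(NP/PP)
    [1,3] NP/PP   <
      [1,2] "bone" : NP
      [2,3] "some" : (NP/PP)\NP
  [3,8] NP   >
    [3,4] "today" : NP/(N\NP)
    [4,8] N\NP   >
      [4,7] (N\NP)/S   <
        [4,6] PP   <
          [4,5] "near" : S
          [5,6] "gave" : PP\S
        [6,7] "plan" : ((N\NP)/S)\PP
      [7,8] "dog" : S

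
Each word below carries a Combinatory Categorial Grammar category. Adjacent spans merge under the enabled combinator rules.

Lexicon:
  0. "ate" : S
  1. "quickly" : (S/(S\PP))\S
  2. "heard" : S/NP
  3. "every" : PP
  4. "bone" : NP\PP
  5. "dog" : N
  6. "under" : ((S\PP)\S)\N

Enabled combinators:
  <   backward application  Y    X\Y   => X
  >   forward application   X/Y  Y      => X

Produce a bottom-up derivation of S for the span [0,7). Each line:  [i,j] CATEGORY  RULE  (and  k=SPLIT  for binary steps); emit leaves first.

[0,1] S  lex  "ate"
[1,2] (S/(S\PP))\S  lex  "quickly"
[0,2] S/(S\PP)  <  k=1
[2,3] S/NP  lex  "heard"
[3,4] PP  lex  "every"
[4,5] NP\PP  lex  "bone"
[3,5] NP  <  k=4
[2,5] S  >  k=3
[5,6] N  lex  "dog"
[6,7] ((S\PP)\S)\N  lex  "under"
[5,7] (S\PP)\S  <  k=6
[2,7] S\PP  <  k=5
[0,7] S  >  k=2

[0,7] S   >
  [0,2] S/(S\PP)   <
    [0,1] "ate" : S
    [1,2] "quickly" : (S/(S\PP))\S
  [2,7] S\PP   <
    [2,5] S   >
      [2,3] "heard" : S/NP
      [3,5] NP   <
        [3,4] "every" : PP
        [4,5] "bone" : NP\PP
    [5,7] (S\PP)\S   <
      [5,6] "dog" : N
      [6,7] "under" : ((S\PP)\S)\N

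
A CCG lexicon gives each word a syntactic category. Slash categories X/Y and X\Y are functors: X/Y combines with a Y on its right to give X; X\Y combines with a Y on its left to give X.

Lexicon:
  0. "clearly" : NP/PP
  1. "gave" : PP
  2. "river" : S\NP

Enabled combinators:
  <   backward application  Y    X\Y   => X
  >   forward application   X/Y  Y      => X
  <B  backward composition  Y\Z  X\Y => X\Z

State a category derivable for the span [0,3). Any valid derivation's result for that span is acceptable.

[0,3] S   <
  [0,2] NP   >
    [0,1] "clearly" : NP/PP
    [1,2] "gave" : PP
  [2,3] "river" : S\NP

S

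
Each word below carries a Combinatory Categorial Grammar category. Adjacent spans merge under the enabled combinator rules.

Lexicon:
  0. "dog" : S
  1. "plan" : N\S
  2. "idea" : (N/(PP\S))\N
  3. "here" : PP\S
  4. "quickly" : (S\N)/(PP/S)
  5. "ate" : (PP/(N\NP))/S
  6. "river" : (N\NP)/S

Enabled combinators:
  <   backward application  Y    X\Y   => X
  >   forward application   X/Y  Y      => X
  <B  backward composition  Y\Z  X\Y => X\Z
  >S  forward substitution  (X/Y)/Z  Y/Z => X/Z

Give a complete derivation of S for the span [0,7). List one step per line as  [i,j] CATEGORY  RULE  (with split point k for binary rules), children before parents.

[0,7] S   <
  [0,4] N   >
    [0,3] N/(PP\S)   <
      [0,2] N   <
        [0,1] "dog" : S
        [1,2] "plan" : N\S
      [2,3] "idea" : (N/(PP\S))\N
    [3,4] "here" : PP\S
  [4,7] S\N   >
    [4,5] "quickly" : (S\N)/(PP/S)
    [5,7] PP/S   >S
      [5,6] "ate" : (PP/(N\NP))/S
      [6,7] "river" : (N\NP)/S

[0,1] S  lex  "dog"
[1,2] N\S  lex  "plan"
[0,2] N  <  k=1
[2,3] (N/(PP\S))\N  lex  "idea"
[0,3] N/(PP\S)  <  k=2
[3,4] PP\S  lex  "here"
[0,4] N  >  k=3
[4,5] (S\N)/(PP/S)  lex  "quickly"
[5,6] (PP/(N\NP))/S  lex  "ate"
[6,7] (N\NP)/S  lex  "river"
[5,7] PP/S  >S  k=6
[4,7] S\N  >  k=5
[0,7] S  <  k=4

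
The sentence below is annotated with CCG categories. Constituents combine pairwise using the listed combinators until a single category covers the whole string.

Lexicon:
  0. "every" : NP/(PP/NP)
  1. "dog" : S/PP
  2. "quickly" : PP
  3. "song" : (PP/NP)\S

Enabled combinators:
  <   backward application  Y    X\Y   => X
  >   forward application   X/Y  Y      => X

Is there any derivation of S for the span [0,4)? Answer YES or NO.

NO

NP/(PP/NP) S/PP PP (PP/NP)\S
CKY chart[0,4] = {NP}; S ∉ chart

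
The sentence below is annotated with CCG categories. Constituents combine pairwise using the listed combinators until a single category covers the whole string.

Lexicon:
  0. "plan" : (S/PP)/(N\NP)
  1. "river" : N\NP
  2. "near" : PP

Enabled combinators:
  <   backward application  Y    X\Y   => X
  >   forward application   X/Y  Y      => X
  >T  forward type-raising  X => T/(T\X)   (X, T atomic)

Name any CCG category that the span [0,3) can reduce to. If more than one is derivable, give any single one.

S

[0,3] S   >
  [0,2] S/PP   >
    [0,1] "plan" : (S/PP)/(N\NP)
    [1,2] "river" : N\NP
  [2,3] "near" : PP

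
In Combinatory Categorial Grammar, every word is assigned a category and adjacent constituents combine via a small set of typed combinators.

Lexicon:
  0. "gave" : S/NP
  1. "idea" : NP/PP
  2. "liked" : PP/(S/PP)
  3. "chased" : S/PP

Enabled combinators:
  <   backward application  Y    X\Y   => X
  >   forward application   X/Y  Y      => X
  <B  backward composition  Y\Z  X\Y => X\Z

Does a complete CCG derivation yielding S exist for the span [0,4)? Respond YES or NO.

YES

[0,4] S   >
  [0,1] "gave" : S/NP
  [1,4] NP   >
    [1,2] "idea" : NP/PP
    [2,4] PP   >
      [2,3] "liked" : PP/(S/PP)
      [3,4] "chased" : S/PP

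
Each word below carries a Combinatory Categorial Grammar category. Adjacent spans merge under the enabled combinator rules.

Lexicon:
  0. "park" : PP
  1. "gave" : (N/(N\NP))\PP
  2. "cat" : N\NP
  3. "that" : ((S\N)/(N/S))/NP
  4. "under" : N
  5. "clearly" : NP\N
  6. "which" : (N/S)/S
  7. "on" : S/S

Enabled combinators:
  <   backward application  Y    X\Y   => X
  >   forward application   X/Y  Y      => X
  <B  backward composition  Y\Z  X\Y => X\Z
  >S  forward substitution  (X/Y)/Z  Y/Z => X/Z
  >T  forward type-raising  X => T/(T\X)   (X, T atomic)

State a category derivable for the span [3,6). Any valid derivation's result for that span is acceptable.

(S\N)/(N/S)

[0,8] S   <
  [0,3] N   >
    [0,2] N/(N\NP)   <
      [0,1] "park" : PP
      [1,2] "gave" : (N/(N\NP))\PP
    [2,3] "cat" : N\NP
  [3,8] S\N   >
    [3,6] (S\N)/(N/S)   >
      [3,4] "that" : ((S\N)/(N/S))/NP
      [4,6] NP   >
        [4,5] NP/(NP\N)   >T
          [4,5] "under" : N
        [5,6] "clearly" : NP\N
    [6,8] N/S   >S
      [6,7] "which" : (N/S)/S
      [7,8] "on" : S/S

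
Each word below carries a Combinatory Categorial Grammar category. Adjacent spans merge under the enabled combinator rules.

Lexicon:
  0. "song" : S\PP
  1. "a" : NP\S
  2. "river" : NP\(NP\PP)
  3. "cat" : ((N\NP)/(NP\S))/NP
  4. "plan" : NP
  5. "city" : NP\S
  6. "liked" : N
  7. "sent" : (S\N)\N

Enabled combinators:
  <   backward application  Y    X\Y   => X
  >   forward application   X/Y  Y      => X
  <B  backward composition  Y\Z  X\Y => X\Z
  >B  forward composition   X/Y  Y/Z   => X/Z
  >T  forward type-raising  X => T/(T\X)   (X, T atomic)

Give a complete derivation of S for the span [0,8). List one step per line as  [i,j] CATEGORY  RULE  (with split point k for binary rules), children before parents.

[0,8] S   <
  [0,3] NP   <
    [0,2] NP\PP   <B
      [0,1] "song" : S\PP
      [1,2] "a" : NP\S
    [2,3] "river" : NP\(NP\PP)
  [3,8] S\NP   <B
    [3,6] N\NP   >
      [3,5] (N\NP)/(NP\S)   >
        [3,4] "cat" : ((N\NP)/(NP\S))/NP
        [4,5] "plan" : NP
      [5,6] "city" : NP\S
    [6,8] S\N   <
      [6,7] "liked" : N
      [7,8] "sent" : (S\N)\N

[0,1] S\PP  lex  "song"
[1,2] NP\S  lex  "a"
[0,2] NP\PP  <B  k=1
[2,3] NP\(NP\PP)  lex  "river"
[0,3] NP  <  k=2
[3,4] ((N\NP)/(NP\S))/NP  lex  "cat"
[4,5] NP  lex  "plan"
[3,5] (N\NP)/(NP\S)  >  k=4
[5,6] NP\S  lex  "city"
[3,6] N\NP  >  k=5
[6,7] N  lex  "liked"
[7,8] (S\N)\N  lex  "sent"
[6,8] S\N  <  k=7
[3,8] S\NP  <B  k=6
[0,8] S  <  k=3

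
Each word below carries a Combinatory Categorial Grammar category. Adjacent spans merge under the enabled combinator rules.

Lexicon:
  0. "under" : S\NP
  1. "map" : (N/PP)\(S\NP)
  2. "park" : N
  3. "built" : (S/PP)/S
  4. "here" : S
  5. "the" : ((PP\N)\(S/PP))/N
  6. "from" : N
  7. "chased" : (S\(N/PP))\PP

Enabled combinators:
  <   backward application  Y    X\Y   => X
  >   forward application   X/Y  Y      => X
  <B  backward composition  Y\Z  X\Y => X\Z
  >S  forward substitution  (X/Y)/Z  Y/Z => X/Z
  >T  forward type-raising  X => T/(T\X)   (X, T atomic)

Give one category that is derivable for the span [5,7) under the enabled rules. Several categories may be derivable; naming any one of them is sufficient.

[0,8] S   <
  [0,2] N/PP   <
    [0,1] "under" : S\NP
    [1,2] "map" : (N/PP)\(S\NP)
  [2,8] S\(N/PP)   <
    [2,7] PP   <
      [2,3] "park" : N
      [3,7] PP\N   <
        [3,5] S/PP   >
          [3,4] "built" : (S/PP)/S
          [4,5] "here" : S
        [5,7] (PP\N)\(S/PP)   >
          [5,6] "the" : ((PP\N)\(S/PP))/N
          [6,7] "from" : N
    [7,8] "chased" : (S\(N/PP))\PP

(PP\N)\(S/PP)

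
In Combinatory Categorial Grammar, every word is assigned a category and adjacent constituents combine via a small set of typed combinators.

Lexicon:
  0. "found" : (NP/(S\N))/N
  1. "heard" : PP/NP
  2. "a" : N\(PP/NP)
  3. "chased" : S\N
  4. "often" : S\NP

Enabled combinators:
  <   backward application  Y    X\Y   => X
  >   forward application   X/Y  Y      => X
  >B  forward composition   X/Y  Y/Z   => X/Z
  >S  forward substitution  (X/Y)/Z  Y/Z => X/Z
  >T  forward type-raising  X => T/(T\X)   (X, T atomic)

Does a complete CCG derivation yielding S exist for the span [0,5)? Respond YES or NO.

YES

[0,5] S   <
  [0,4] NP   >
    [0,3] NP/(S\N)   >
      [0,1] "found" : (NP/(S\N))/N
      [1,3] N   <
        [1,2] "heard" : PP/NP
        [2,3] "a" : N\(PP/NP)
    [3,4] "chased" : S\N
  [4,5] "often" : S\NP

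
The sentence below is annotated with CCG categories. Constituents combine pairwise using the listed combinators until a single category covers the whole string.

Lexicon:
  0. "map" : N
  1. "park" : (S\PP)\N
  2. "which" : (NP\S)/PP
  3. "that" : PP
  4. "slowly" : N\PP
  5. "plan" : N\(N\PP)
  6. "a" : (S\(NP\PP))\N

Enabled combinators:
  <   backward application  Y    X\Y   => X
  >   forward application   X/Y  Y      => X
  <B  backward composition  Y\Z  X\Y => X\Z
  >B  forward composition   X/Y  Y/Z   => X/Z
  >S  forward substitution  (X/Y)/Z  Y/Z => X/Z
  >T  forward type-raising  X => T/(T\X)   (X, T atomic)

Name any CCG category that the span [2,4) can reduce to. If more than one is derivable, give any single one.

[0,7] S   <
  [0,4] NP\PP   <B
    [0,2] S\PP   <
      [0,1] "map" : N
      [1,2] "park" : (S\PP)\N
    [2,4] NP\S   >
      [2,3] "which" : (NP\S)/PP
      [3,4] "that" : PP
  [4,7] S\(NP\PP)   <
    [4,6] N   <
      [4,5] "slowly" : N\PP
      [5,6] "plan" : N\(N\PP)
    [6,7] "a" : (S\(NP\PP))\N

NP\S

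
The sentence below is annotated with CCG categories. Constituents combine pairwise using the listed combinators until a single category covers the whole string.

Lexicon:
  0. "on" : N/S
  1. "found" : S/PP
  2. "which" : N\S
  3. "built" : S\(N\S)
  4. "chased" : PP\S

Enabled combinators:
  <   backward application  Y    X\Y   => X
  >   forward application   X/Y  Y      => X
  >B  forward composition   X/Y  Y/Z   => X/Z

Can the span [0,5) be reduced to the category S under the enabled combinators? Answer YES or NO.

NO

N/S S/PP N\S S\(N\S) PP\S
CKY chart[0,5] = {N}; S ∉ chart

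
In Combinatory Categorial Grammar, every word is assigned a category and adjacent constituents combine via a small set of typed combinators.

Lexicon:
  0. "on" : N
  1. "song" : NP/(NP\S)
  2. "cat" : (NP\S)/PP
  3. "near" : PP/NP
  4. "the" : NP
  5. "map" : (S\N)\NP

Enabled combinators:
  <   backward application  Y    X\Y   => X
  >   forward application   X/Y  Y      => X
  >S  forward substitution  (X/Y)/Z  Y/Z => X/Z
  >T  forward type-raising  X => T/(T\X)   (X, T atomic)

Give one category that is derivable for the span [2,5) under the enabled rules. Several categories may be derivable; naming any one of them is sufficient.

[0,6] S   >
  [0,1] S/(S\N)   >T
    [0,1] "on" : N
  [1,6] S\N   <
    [1,5] NP   >
      [1,2] "song" : NP/(NP\S)
      [2,5] NP\S   >
        [2,3] "cat" : (NP\S)/PP
        [3,5] PP   >
          [3,4] "near" : PP/NP
          [4,5] "the" : NP
    [5,6] "map" : (S\N)\NP

NP\S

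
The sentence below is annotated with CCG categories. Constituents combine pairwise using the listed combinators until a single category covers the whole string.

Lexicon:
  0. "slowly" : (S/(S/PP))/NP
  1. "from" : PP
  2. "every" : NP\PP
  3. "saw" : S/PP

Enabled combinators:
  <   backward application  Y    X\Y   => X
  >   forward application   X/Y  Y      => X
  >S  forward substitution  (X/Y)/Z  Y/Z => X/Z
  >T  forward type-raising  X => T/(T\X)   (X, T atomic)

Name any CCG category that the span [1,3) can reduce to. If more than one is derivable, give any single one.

NP

[0,4] S   >
  [0,3] S/(S/PP)   >
    [0,1] "slowly" : (S/(S/PP))/NP
    [1,3] NP   <
      [1,2] "from" : PP
      [2,3] "every" : NP\PP
  [3,4] "saw" : S/PP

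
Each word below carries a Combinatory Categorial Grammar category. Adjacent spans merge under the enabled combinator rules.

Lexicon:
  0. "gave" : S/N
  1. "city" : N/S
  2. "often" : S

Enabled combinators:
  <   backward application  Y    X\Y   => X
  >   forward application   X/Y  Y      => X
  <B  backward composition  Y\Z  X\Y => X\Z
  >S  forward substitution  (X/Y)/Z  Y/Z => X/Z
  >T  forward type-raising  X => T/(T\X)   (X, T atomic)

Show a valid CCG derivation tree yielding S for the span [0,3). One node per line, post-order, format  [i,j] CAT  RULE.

[0,3] S   >
  [0,1] "gave" : S/N
  [1,3] N   >
    [1,2] "city" : N/S
    [2,3] "often" : S

[0,1] S/N  lex  "gave"
[1,2] N/S  lex  "city"
[2,3] S  lex  "often"
[1,3] N  >  k=2
[0,3] S  >  k=1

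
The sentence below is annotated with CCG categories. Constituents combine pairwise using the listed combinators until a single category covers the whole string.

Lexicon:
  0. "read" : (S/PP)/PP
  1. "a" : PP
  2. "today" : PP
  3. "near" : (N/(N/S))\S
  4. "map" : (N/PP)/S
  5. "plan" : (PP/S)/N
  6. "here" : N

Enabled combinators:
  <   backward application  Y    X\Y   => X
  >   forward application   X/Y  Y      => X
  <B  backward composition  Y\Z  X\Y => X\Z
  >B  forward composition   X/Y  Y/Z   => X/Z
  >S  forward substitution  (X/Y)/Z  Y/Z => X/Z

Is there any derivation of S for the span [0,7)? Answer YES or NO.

NO

(S/PP)/PP PP PP (N/(N/S))\S (N/PP)/S (PP/S)/N N
CKY chart[0,7] = {N}; S ∉ chart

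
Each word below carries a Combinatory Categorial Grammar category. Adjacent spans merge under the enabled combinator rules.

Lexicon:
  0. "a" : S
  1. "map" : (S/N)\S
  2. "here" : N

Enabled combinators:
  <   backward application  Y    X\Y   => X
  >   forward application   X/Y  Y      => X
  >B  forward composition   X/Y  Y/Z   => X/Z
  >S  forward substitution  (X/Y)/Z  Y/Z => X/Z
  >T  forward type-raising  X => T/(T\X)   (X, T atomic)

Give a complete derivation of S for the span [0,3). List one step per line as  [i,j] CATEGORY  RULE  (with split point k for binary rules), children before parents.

[0,3] S   >
  [0,2] S/N   <
    [0,1] "a" : S
    [1,2] "map" : (S/N)\S
  [2,3] "here" : N

[0,1] S  lex  "a"
[1,2] (S/N)\S  lex  "map"
[0,2] S/N  <  k=1
[2,3] N  lex  "here"
[0,3] S  >  k=2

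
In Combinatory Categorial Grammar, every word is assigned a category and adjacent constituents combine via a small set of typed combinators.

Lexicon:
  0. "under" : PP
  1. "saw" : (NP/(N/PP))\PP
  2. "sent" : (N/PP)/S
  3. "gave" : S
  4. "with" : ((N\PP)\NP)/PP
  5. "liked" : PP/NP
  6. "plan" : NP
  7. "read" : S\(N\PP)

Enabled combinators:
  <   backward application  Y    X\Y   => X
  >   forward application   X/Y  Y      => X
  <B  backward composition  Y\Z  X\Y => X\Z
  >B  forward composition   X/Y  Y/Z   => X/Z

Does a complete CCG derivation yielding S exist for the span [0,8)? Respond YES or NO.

YES

[0,8] S   <
  [0,7] N\PP   <
    [0,4] NP   >
      [0,3] NP/S   >B
        [0,2] NP/(N/PP)   <
          [0,1] "under" : PP
          [1,2] "saw" : (NP/(N/PP))\PP
        [2,3] "sent" : (N/PP)/S
      [3,4] "gave" : S
    [4,7] (N\PP)\NP   >
      [4,5] "with" : ((N\PP)\NP)/PP
      [5,7] PP   >
        [5,6] "liked" : PP/NP
        [6,7] "plan" : NP
  [7,8] "read" : S\(N\PP)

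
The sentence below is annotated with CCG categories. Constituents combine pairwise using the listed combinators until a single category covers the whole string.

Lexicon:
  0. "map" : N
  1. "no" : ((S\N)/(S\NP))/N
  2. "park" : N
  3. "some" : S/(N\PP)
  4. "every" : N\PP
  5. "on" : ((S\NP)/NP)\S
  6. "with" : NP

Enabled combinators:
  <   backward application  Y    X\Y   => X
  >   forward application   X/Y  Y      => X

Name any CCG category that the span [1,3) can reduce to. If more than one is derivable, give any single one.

[0,7] S   <
  [0,1] "map" : N
  [1,7] S\N   >
    [1,3] (S\N)/(S\NP)   >
      [1,2] "no" : ((S\N)/(S\NP))/N
      [2,3] "park" : N
    [3,7] S\NP   >
      [3,6] (S\NP)/NP   <
        [3,5] S   >
          [3,4] "some" : S/(N\PP)
          [4,5] "every" : N\PP
        [5,6] "on" : ((S\NP)/NP)\S
      [6,7] "with" : NP

(S\N)/(S\NP)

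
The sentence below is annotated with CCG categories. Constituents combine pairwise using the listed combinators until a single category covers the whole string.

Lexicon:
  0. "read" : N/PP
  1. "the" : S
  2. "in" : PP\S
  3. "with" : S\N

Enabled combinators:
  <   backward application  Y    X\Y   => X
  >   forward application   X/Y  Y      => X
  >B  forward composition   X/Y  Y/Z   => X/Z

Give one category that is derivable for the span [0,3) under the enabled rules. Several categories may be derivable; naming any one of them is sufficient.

N

[0,4] S   <
  [0,3] N   >
    [0,1] "read" : N/PP
    [1,3] PP   <
      [1,2] "the" : S
      [2,3] "in" : PP\S
  [3,4] "with" : S\N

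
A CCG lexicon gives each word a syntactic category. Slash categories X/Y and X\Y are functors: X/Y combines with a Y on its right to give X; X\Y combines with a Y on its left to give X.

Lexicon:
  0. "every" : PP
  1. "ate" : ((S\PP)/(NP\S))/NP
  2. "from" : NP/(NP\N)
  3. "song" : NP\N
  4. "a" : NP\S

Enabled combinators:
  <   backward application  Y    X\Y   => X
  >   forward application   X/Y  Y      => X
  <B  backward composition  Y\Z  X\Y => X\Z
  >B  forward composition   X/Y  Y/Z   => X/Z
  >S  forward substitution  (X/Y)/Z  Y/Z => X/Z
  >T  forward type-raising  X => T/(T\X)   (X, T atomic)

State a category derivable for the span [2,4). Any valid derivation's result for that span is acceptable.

[0,5] S   >
  [0,1] S/(S\PP)   >T
    [0,1] "every" : PP
  [1,5] S\PP   >
    [1,4] (S\PP)/(NP\S)   >
      [1,2] "ate" : ((S\PP)/(NP\S))/NP
      [2,4] NP   >
        [2,3] "from" : NP/(NP\N)
        [3,4] "song" : NP\N
    [4,5] "a" : NP\S

NP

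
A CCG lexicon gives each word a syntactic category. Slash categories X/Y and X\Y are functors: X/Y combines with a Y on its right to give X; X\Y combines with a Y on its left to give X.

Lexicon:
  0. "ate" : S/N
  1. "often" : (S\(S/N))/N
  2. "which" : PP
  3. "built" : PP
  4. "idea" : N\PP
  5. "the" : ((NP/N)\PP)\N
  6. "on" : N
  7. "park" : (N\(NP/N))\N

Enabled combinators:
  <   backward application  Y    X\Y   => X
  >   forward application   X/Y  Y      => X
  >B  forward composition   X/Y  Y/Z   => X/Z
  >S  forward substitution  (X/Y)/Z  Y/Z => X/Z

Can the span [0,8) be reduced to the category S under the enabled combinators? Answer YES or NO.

YES

[0,8] S   <
  [0,1] "ate" : S/N
  [1,8] S\(S/N)   >
    [1,2] "often" : (S\(S/N))/N
    [2,8] N   <
      [2,6] NP/N   <
        [2,3] "which" : PP
        [3,6] (NP/N)\PP   <
          [3,5] N   <
            [3,4] "built" : PP
            [4,5] "idea" : N\PP
          [5,6] "the" : ((NP/N)\PP)\N
      [6,8] N\(NP/N)   <
        [6,7] "on" : N
        [7,8] "park" : (N\(NP/N))\N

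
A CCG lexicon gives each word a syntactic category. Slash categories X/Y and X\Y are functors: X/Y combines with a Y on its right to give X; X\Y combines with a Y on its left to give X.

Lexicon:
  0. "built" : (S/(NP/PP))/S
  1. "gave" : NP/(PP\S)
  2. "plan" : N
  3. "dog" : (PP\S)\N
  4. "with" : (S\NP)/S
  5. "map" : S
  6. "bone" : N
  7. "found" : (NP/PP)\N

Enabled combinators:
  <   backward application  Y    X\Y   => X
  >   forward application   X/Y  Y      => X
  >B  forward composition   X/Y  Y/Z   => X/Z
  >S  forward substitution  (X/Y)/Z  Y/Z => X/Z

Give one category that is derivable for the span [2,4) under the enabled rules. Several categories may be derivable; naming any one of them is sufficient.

PP\S

[0,8] S   >
  [0,6] S/(NP/PP)   >
    [0,1] "built" : (S/(NP/PP))/S
    [1,6] S   <
      [1,4] NP   >
        [1,2] "gave" : NP/(PP\S)
        [2,4] PP\S   <
          [2,3] "plan" : N
          [3,4] "dog" : (PP\S)\N
      [4,6] S\NP   >
        [4,5] "with" : (S\NP)/S
        [5,6] "map" : S
  [6,8] NP/PP   <
    [6,7] "bone" : N
    [7,8] "found" : (NP/PP)\N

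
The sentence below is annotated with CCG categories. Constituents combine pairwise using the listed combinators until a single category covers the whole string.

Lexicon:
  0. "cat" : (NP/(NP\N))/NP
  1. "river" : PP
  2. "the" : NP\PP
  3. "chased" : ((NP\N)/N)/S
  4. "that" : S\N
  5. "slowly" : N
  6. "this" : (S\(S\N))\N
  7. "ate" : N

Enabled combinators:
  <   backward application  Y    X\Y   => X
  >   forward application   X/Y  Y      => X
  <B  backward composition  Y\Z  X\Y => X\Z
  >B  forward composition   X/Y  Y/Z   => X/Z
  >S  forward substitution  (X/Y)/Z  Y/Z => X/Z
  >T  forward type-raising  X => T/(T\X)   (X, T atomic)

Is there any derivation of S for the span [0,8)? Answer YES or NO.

(NP/(NP\N))/NP PP NP\PP ((NP\N)/N)/S S\N N (S\(S\N))\N N
CKY chart[0,8] = {N/(N\NP), NP, NP/(NP\NP), NP/(N\N), PP/(PP\NP), S/(S\NP)}; S ∉ chart

NO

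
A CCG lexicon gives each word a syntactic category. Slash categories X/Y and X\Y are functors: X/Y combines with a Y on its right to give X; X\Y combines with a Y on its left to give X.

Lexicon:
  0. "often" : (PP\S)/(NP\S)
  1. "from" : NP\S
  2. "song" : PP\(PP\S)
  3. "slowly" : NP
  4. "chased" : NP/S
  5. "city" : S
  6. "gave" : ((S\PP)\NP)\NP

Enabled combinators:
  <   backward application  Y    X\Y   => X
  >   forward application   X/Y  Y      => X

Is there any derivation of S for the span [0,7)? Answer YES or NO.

YES

[0,7] S   <
  [0,3] PP   <
    [0,2] PP\S   >
      [0,1] "often" : (PP\S)/(NP\S)
      [1,2] "from" : NP\S
    [2,3] "song" : PP\(PP\S)
  [3,7] S\PP   <
    [3,4] "slowly" : NP
    [4,7] (S\PP)\NP   <
      [4,6] NP   >
        [4,5] "chased" : NP/S
        [5,6] "city" : S
      [6,7] "gave" : ((S\PP)\NP)\NP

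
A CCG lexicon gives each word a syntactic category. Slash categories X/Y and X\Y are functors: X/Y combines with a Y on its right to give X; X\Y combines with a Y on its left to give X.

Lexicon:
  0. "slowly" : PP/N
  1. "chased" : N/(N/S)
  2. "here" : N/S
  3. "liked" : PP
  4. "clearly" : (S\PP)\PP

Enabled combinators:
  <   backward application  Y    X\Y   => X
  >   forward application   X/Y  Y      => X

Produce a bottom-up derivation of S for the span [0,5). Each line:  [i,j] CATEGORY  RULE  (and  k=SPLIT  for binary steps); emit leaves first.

[0,1] PP/N  lex  "slowly"
[1,2] N/(N/S)  lex  "chased"
[2,3] N/S  lex  "here"
[1,3] N  >  k=2
[0,3] PP  >  k=1
[3,4] PP  lex  "liked"
[4,5] (S\PP)\PP  lex  "clearly"
[3,5] S\PP  <  k=4
[0,5] S  <  k=3

[0,5] S   <
  [0,3] PP   >
    [0,1] "slowly" : PP/N
    [1,3] N   >
      [1,2] "chased" : N/(N/S)
      [2,3] "here" : N/S
  [3,5] S\PP   <
    [3,4] "liked" : PP
    [4,5] "clearly" : (S\PP)\PP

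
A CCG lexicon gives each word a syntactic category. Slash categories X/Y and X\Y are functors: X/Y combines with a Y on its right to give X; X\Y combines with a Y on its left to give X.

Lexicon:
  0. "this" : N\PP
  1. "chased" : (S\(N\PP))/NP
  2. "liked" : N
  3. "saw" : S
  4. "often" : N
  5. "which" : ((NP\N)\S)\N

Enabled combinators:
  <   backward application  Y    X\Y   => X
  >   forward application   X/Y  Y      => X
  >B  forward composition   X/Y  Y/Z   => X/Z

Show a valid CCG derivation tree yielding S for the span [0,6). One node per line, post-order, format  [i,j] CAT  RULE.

[0,6] S   <
  [0,1] "this" : N\PP
  [1,6] S\(N\PP)   >
    [1,2] "chased" : (S\(N\PP))/NP
    [2,6] NP   <
      [2,3] "liked" : N
      [3,6] NP\N   <
        [3,4] "saw" : S
        [4,6] (NP\N)\S   <
          [4,5] "often" : N
          [5,6] "which" : ((NP\N)\S)\N

[0,1] N\PP  lex  "this"
[1,2] (S\(N\PP))/NP  lex  "chased"
[2,3] N  lex  "liked"
[3,4] S  lex  "saw"
[4,5] N  lex  "often"
[5,6] ((NP\N)\S)\N  lex  "which"
[4,6] (NP\N)\S  <  k=5
[3,6] NP\N  <  k=4
[2,6] NP  <  k=3
[1,6] S\(N\PP)  >  k=2
[0,6] S  <  k=1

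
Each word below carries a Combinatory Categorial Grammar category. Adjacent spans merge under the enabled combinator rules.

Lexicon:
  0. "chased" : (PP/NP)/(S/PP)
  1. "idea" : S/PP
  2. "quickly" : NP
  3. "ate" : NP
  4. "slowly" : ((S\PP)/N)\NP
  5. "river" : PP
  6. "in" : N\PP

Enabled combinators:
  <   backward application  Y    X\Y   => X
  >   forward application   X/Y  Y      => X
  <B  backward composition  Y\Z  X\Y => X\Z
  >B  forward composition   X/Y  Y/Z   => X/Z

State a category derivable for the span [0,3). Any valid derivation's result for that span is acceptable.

[0,7] S   <
  [0,3] PP   >
    [0,2] PP/NP   >
      [0,1] "chased" : (PP/NP)/(S/PP)
      [1,2] "idea" : S/PP
    [2,3] "quickly" : NP
  [3,7] S\PP   >
    [3,5] (S\PP)/N   <
      [3,4] "ate" : NP
      [4,5] "slowly" : ((S\PP)/N)\NP
    [5,7] N   <
      [5,6] "river" : PP
      [6,7] "in" : N\PP

PP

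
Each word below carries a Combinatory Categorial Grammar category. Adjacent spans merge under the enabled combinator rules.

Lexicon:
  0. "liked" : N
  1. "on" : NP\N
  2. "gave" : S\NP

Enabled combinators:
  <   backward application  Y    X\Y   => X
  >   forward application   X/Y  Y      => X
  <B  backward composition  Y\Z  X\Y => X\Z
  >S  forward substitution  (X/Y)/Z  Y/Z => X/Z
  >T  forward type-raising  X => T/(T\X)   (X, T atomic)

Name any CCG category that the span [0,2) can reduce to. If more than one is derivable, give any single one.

[0,3] S   <
  [0,2] NP   >
    [0,1] NP/(NP\N)   >T
      [0,1] "liked" : N
    [1,2] "on" : NP\N
  [2,3] "gave" : S\NP

NP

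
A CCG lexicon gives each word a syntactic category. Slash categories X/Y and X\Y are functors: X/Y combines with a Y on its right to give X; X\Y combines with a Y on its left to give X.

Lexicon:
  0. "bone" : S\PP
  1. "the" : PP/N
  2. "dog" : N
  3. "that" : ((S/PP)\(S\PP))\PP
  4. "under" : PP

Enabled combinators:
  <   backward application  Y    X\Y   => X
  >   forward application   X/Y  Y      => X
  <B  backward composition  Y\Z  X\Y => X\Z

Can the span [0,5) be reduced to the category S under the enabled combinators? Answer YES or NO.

YES

[0,5] S   >
  [0,4] S/PP   <
    [0,1] "bone" : S\PP
    [1,4] (S/PP)\(S\PP)   <
      [1,3] PP   >
        [1,2] "the" : PP/N
        [2,3] "dog" : N
      [3,4] "that" : ((S/PP)\(S\PP))\PP
  [4,5] "under" : PP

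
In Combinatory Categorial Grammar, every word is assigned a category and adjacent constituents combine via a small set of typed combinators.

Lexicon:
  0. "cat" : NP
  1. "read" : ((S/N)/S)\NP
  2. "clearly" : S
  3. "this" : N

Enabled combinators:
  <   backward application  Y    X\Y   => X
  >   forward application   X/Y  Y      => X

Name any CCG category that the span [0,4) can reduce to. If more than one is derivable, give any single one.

S

[0,4] S   >
  [0,3] S/N   >
    [0,2] (S/N)/S   <
      [0,1] "cat" : NP
      [1,2] "read" : ((S/N)/S)\NP
    [2,3] "clearly" : S
  [3,4] "this" : N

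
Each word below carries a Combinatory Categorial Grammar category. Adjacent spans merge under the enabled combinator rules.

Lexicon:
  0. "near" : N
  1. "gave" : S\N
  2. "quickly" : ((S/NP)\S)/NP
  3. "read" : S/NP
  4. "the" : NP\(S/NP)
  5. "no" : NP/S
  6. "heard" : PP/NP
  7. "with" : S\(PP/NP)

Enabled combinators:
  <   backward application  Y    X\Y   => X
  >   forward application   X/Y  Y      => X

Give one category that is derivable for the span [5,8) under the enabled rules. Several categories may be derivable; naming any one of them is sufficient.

NP

[0,8] S   >
  [0,5] S/NP   <
    [0,2] S   <
      [0,1] "near" : N
      [1,2] "gave" : S\N
    [2,5] (S/NP)\S   >
      [2,3] "quickly" : ((S/NP)\S)/NP
      [3,5] NP   <
        [3,4] "read" : S/NP
        [4,5] "the" : NP\(S/NP)
  [5,8] NP   >
    [5,6] "no" : NP/S
    [6,8] S   <
      [6,7] "heard" : PP/NP
      [7,8] "with" : S\(PP/NP)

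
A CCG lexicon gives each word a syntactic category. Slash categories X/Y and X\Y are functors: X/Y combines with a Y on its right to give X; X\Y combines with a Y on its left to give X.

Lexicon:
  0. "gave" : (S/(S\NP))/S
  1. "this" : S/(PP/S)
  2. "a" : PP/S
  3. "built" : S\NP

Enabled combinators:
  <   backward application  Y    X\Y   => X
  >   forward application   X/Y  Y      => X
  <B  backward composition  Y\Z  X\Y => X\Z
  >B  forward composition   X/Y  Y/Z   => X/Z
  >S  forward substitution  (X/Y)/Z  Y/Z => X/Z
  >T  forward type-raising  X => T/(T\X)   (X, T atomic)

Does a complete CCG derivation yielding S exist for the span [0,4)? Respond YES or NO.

YES

[0,4] S   >
  [0,3] S/(S\NP)   >
    [0,1] "gave" : (S/(S\NP))/S
    [1,3] S   >
      [1,2] "this" : S/(PP/S)
      [2,3] "a" : PP/S
  [3,4] "built" : S\NP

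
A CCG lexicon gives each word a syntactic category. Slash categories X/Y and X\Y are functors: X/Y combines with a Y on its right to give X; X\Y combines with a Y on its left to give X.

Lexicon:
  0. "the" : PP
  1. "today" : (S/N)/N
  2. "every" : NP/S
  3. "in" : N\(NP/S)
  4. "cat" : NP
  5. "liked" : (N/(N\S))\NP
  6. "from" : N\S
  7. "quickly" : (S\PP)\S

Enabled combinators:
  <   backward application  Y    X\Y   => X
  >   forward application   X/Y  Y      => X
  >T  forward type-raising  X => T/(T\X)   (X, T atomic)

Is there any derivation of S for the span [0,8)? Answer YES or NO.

[0,8] S   <
  [0,1] "the" : PP
  [1,8] S\PP   <
    [1,7] S   >
      [1,4] S/N   >
        [1,2] "today" : (S/N)/N
        [2,4] N   <
          [2,3] "every" : NP/S
          [3,4] "in" : N\(NP/S)
      [4,7] N   >
        [4,6] N/(N\S)   <
          [4,5] "cat" : NP
          [5,6] "liked" : (N/(N\S))\NP
        [6,7] "from" : N\S
    [7,8] "quickly" : (S\PP)\S

YES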